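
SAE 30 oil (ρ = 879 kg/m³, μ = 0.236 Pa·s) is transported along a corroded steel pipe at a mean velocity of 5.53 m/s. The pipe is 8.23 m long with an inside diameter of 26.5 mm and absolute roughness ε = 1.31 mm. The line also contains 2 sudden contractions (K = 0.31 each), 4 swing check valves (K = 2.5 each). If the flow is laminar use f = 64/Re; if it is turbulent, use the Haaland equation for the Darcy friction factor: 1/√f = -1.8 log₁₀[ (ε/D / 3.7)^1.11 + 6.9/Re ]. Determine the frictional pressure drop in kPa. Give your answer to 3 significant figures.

Reynolds number Re = ρVD/μ = 879 · 5.53 · 0.0265 / 0.236 = 545.8.
Re < 2300 → laminar flow, so f = 64/Re = 64/545.8 = 0.1173 (the turbulent correlation is not needed).
Total minor-loss coefficient ΣK = 2·0.31 + 4·2.5 = 10.6.
ΔP = [f·L/D + ΣK]·(ρV²/2) = [0.1173·8.23/0.0265 + 10.6]·(879·5.53²/2) = [36.42 + 10.6]·1.344e+04 = 6.322e+05 Pa.
ΔP = 6.322e+05 Pa = 632 kPa.

ΔP ≈ 632 kPa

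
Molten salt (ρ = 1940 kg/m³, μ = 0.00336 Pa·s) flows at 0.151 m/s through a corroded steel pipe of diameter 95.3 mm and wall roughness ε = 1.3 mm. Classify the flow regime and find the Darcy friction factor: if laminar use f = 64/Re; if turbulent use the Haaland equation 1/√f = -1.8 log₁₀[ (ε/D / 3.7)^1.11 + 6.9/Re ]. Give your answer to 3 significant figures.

Re = ρVD/μ = 1940·0.151·0.0953/0.00336 = 8309.
Re > 4000 → turbulent. ε/D = 0.0013/0.0953 = 0.0136; Haaland: 1/√f = -1.8 log₁₀[0.00199 + 0.00083] = 4.589, so f = 0.04748.

f ≈ 0.0475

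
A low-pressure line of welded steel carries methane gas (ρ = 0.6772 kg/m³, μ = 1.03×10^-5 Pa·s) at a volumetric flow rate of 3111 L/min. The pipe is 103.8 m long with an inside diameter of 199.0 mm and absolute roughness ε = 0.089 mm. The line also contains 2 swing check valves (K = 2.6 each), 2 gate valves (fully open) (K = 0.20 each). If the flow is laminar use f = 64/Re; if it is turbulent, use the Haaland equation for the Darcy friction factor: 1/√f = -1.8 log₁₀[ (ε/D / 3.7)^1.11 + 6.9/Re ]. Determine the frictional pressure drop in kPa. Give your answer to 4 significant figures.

ΔP ≈ 0.01805 kPa

Q = 3111 L/min = 3111/60000 = 0.05185 m³/s.
Cross-sectional area A = πD²/4 = π(0.199)²/4 = 0.0311 m²; mean velocity V = Q/A = 0.05185/0.0311 = 1.667 m/s.
Reynolds number Re = ρVD/μ = 0.6772 · 1.667 · 0.199 / 1.03e-05 = 2.181e+04.
Re > 4000 → turbulent. Relative roughness ε/D = 8.9e-05/0.199 = 0.000447. Haaland: 1/√f = -1.8 log₁₀[(0.000447/3.7)^1.11 + 6.9/2.181e+04] = -1.8 log₁₀[4.48e-05 + 0.000316] = 6.196, so f = 0.02605.
Total minor-loss coefficient ΣK = 2·2.6 + 2·0.2 = 5.6.
ΔP = [f·L/D + ΣK]·(ρV²/2) = [0.02605·103.8/0.199 + 5.6]·(0.6772·1.667²/2) = [13.59 + 5.6]·0.941 = 18.05 Pa.
ΔP = 18.05 Pa = 0.01805 kPa.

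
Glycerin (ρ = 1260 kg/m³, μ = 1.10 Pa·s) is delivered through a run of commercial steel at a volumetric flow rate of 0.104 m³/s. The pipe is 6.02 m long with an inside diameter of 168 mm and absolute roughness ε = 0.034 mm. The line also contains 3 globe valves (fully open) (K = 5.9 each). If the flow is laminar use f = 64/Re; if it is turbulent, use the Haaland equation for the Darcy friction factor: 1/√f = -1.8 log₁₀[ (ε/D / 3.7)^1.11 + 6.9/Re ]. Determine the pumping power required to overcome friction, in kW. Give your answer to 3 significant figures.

Cross-sectional area A = πD²/4 = π(0.168)²/4 = 0.02217 m²; mean velocity V = Q/A = 0.104/0.02217 = 4.692 m/s.
Reynolds number Re = ρVD/μ = 1260 · 4.692 · 0.168 / 1.1 = 902.8.
Re < 2300 → laminar flow, so f = 64/Re = 64/902.8 = 0.07089 (the turbulent correlation is not needed).
Total minor-loss coefficient ΣK = 3·5.9 = 17.7.
ΔP = [f·L/D + ΣK]·(ρV²/2) = [0.07089·6.02/0.168 + 17.7]·(1260·4.692²/2) = [2.54 + 17.7]·1.387e+04 = 2.807e+05 Pa.
Pumping power P = QΔP = 0.104·2.807e+05 = 29190 W = 29.2 kW.

P ≈ 29.2 kW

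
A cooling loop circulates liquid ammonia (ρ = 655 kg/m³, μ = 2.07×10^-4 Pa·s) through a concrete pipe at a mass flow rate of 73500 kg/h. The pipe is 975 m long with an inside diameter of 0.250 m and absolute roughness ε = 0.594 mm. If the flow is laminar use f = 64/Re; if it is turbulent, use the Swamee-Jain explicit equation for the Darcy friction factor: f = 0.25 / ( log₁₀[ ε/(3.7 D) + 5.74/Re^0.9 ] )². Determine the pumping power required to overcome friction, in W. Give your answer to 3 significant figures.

P ≈ 401 W

ṁ = 73500 kg/h = 73500/3600 = 20.42 kg/s.
A = πD²/4 = π(0.25)²/4 = 0.04909 m²; mean velocity V = ṁ/(ρA) = 20.42/(655 · 0.04909) = 0.635 m/s.
Reynolds number Re = ρVD/μ = 655 · 0.635 · 0.25 / 0.000207 = 5.023e+05.
Re > 4000 → turbulent. Relative roughness ε/D = 0.000594/0.25 = 0.00238. Swamee-Jain: f = 0.25/(log₁₀[0.00238/3.7 + 5.74/5.023e+05^0.9])² = 0.25/(log₁₀[0.000642 + 4.25e-05])² = 0.25/(-3.165)² = 0.02496.
Darcy-Weisbach: ΔP = f(L/D)(ρV²/2) = 0.02496·(975/0.25)·(655·0.635²/2) = 0.02496·3900·132.1 = 1.286e+04 Pa.
Q = ṁ/ρ = 20.42/655 = 0.03117 m³/s.
Pumping power P = QΔP = 0.03117·1.286e+04 = 400.8 W = 401 W.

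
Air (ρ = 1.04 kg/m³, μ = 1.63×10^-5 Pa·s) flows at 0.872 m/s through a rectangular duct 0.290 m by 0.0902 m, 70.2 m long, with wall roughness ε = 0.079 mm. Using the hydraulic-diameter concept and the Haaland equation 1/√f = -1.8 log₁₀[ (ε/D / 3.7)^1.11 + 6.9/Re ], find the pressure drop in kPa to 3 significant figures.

Hydraulic diameter D_h = 4A/P = 4·(0.29·0.0902)/(2·(0.29+0.0902)) = 0.1046/0.7604 = 0.1376 m.
Re = ρVD_h/μ = 1.04·0.872·0.1376/1.63e-05 = 7656.
ε/D_h = 7.9e-05/0.1376 = 0.000574; Haaland gives 1/√f = -1.8 log₁₀[5.91e-05+0.000901] = 5.432, so f = 0.0339.
ΔP = f(L/D_h)(ρV²/2) = 0.0339·70.2/0.1376·0.3954 = 6.838 Pa.
ΔP = 0.00684 kPa.

ΔP ≈ 0.00684 kPa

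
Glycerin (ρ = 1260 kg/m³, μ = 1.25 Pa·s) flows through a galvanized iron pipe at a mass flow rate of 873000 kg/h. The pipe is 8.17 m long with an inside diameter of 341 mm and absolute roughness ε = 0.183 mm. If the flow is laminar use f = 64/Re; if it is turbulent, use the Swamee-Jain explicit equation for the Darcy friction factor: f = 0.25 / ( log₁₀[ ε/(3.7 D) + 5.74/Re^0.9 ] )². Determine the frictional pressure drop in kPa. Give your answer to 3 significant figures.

ṁ = 873000 kg/h = 873000/3600 = 242.5 kg/s.
A = πD²/4 = π(0.341)²/4 = 0.09133 m²; mean velocity V = ṁ/(ρA) = 242.5/(1260 · 0.09133) = 2.107 m/s.
Reynolds number Re = ρVD/μ = 1260 · 2.107 · 0.341 / 1.25 = 724.4.
Re < 2300 → laminar flow, so f = 64/Re = 64/724.4 = 0.08835 (the turbulent correlation is not needed).
Darcy-Weisbach: ΔP = f(L/D)(ρV²/2) = 0.08835·(8.17/0.341)·(1260·2.107²/2) = 0.08835·23.96·2798 = 5923 Pa.
ΔP = 5923 Pa = 5.92 kPa.

ΔP ≈ 5.92 kPa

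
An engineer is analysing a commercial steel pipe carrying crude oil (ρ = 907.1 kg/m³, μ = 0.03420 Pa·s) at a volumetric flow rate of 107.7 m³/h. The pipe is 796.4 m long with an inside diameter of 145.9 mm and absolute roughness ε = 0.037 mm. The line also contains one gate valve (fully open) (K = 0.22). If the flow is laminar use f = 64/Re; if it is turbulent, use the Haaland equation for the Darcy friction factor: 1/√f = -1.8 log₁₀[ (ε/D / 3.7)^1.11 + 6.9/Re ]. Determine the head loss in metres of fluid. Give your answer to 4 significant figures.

h_f ≈ 30.76 m

Q = 107.7 m³/h = 107.7/3600 = 0.02992 m³/s.
Cross-sectional area A = πD²/4 = π(0.1459)²/4 = 0.01672 m²; mean velocity V = Q/A = 0.02992/0.01672 = 1.789 m/s.
Reynolds number Re = ρVD/μ = 907.1 · 1.789 · 0.1459 / 0.0342 = 6925.
Re > 4000 → turbulent. Relative roughness ε/D = 3.7e-05/0.1459 = 0.000254. Haaland: 1/√f = -1.8 log₁₀[(0.000254/3.7)^1.11 + 6.9/6925] = -1.8 log₁₀[2.39e-05 + 0.000996] = 5.384, so f = 0.03449.
Total minor-loss coefficient ΣK = 1·0.22 = 0.22.
ΔP = [f·L/D + ΣK]·(ρV²/2) = [0.03449·796.4/0.1459 + 0.22]·(907.1·1.789²/2) = [188.3 + 0.22]·1452 = 2.738e+05 Pa.
Head loss h_f = ΔP/(ρg) = 2.738e+05/(907.1·9.81) = 30.76 m.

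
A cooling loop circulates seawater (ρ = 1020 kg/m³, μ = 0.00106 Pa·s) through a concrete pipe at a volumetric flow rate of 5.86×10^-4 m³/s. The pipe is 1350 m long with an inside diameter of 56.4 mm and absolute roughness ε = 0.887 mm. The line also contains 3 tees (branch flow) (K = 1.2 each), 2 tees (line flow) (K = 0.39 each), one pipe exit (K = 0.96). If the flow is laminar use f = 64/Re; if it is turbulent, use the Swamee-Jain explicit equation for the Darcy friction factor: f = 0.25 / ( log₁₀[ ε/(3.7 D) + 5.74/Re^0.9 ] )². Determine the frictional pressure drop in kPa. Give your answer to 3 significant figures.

ΔP ≈ 32.8 kPa

Cross-sectional area A = πD²/4 = π(0.0564)²/4 = 0.002498 m²; mean velocity V = Q/A = 0.000586/0.002498 = 0.2346 m/s.
Reynolds number Re = ρVD/μ = 1020 · 0.2346 · 0.0564 / 0.00106 = 1.273e+04.
Re > 4000 → turbulent. Relative roughness ε/D = 0.000887/0.0564 = 0.0157. Swamee-Jain: f = 0.25/(log₁₀[0.0157/3.7 + 5.74/1.273e+04^0.9])² = 0.25/(log₁₀[0.00425 + 0.00116])² = 0.25/(-2.267)² = 0.04866.
Total minor-loss coefficient ΣK = 3·1.2 + 2·0.39 + 1·0.96 = 5.34.
ΔP = [f·L/D + ΣK]·(ρV²/2) = [0.04866·1350/0.0564 + 5.34]·(1020·0.2346²/2) = [1165 + 5.34]·28.06 = 3.283e+04 Pa.
ΔP = 3.283e+04 Pa = 32.8 kPa.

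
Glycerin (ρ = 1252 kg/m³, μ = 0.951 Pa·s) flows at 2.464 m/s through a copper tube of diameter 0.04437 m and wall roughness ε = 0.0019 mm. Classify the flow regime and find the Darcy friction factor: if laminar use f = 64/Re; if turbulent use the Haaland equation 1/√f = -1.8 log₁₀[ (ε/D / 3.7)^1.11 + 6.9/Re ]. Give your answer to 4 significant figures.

f ≈ 0.4447

Re = ρVD/μ = 1252·2.464·0.04437/0.951 = 143.9.
Re < 2300 → laminar, so f = 64/Re = 0.4447 (roughness is irrelevant in laminar flow).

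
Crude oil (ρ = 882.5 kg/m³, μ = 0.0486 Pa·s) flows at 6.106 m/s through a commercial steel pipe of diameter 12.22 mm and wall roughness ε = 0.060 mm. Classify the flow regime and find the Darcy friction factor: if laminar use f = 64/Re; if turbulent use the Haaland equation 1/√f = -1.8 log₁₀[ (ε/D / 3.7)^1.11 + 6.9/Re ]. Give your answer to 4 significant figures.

f ≈ 0.04724

Re = ρVD/μ = 882.5·6.106·0.01222/0.0486 = 1355.
Re < 2300 → laminar, so f = 64/Re = 0.04724 (roughness is irrelevant in laminar flow).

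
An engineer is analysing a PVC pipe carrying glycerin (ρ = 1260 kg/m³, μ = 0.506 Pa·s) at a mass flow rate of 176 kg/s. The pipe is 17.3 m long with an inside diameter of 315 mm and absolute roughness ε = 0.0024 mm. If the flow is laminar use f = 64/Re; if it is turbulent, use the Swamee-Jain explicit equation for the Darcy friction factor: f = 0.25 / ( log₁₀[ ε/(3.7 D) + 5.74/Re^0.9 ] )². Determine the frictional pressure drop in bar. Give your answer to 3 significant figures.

ΔP ≈ 0.0506 bar

A = πD²/4 = π(0.315)²/4 = 0.07793 m²; mean velocity V = ṁ/(ρA) = 176/(1260 · 0.07793) = 1.792 m/s.
Reynolds number Re = ρVD/μ = 1260 · 1.792 · 0.315 / 0.506 = 1406.
Re < 2300 → laminar flow, so f = 64/Re = 64/1406 = 0.04552 (the turbulent correlation is not needed).
Darcy-Weisbach: ΔP = f(L/D)(ρV²/2) = 0.04552·(17.3/0.315)·(1260·1.792²/2) = 0.04552·54.92·2024 = 5060 Pa.
ΔP = 5060 Pa = 0.0506 bar.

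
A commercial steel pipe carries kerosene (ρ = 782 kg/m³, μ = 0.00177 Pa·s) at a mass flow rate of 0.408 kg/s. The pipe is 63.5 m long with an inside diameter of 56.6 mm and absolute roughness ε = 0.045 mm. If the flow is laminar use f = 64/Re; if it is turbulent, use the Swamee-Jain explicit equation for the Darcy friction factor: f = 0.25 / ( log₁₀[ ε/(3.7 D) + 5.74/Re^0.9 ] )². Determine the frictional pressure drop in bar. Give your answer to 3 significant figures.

ΔP ≈ 0.00725 bar

A = πD²/4 = π(0.0566)²/4 = 0.002516 m²; mean velocity V = ṁ/(ρA) = 0.408/(782 · 0.002516) = 0.2074 m/s.
Reynolds number Re = ρVD/μ = 782 · 0.2074 · 0.0566 / 0.00177 = 5185.
Re > 4000 → turbulent. Relative roughness ε/D = 4.5e-05/0.0566 = 0.000795. Swamee-Jain: f = 0.25/(log₁₀[0.000795/3.7 + 5.74/5185^0.9])² = 0.25/(log₁₀[0.000215 + 0.0026])² = 0.25/(-2.55)² = 0.03845.
Darcy-Weisbach: ΔP = f(L/D)(ρV²/2) = 0.03845·(63.5/0.0566)·(782·0.2074²/2) = 0.03845·1122·16.81 = 725.2 Pa.
ΔP = 725.2 Pa = 0.00725 bar.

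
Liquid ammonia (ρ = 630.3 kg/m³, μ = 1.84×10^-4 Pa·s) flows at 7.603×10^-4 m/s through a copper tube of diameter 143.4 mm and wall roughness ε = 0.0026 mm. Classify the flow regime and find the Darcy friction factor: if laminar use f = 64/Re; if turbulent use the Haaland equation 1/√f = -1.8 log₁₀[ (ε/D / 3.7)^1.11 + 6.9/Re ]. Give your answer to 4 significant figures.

Re = ρVD/μ = 630.3·0.0007603·0.1434/0.000184 = 373.5.
Re < 2300 → laminar, so f = 64/Re = 0.1714 (roughness is irrelevant in laminar flow).

f ≈ 0.1714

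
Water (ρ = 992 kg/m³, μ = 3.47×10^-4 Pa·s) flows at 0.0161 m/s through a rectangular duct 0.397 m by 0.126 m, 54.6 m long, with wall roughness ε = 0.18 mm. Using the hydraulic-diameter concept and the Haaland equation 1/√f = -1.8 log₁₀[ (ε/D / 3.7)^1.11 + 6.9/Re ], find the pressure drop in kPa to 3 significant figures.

ΔP ≈ 0.00122 kPa

Hydraulic diameter D_h = 4A/P = 4·(0.397·0.126)/(2·(0.397+0.126)) = 0.2001/1.046 = 0.1913 m.
Re = ρVD_h/μ = 992·0.0161·0.1913/0.000347 = 8804.
ε/D_h = 0.00018/0.1913 = 0.000941; Haaland gives 1/√f = -1.8 log₁₀[0.000102+0.000784] = 5.495, so f = 0.03312.
ΔP = f(L/D_h)(ρV²/2) = 0.03312·54.6/0.1913·0.1286 = 1.216 Pa.
ΔP = 0.00122 kPa.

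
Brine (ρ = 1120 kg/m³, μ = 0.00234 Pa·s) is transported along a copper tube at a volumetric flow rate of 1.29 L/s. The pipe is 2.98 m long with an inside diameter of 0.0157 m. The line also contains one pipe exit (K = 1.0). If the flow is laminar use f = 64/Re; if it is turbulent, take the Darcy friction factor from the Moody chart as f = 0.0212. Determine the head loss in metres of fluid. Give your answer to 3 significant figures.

h_f ≈ 11.4 m

Q = 1.29 L/s = 1.29/1000 = 0.00129 m³/s.
Cross-sectional area A = πD²/4 = π(0.0157)²/4 = 0.0001936 m²; mean velocity V = Q/A = 0.00129/0.0001936 = 6.663 m/s.
Reynolds number Re = ρVD/μ = 1120 · 6.663 · 0.0157 / 0.00234 = 5.007e+04.
Re > 4000 → turbulent; use the Moody-chart value f = 0.0212.
Total minor-loss coefficient ΣK = 1·1 = 1.
ΔP = [f·L/D + ΣK]·(ρV²/2) = [0.0212·2.98/0.0157 + 1]·(1120·6.663²/2) = [4.024 + 1]·2.487e+04 = 1.249e+05 Pa.
Head loss h_f = ΔP/(ρg) = 1.249e+05/(1120·9.81) = 11.4 m.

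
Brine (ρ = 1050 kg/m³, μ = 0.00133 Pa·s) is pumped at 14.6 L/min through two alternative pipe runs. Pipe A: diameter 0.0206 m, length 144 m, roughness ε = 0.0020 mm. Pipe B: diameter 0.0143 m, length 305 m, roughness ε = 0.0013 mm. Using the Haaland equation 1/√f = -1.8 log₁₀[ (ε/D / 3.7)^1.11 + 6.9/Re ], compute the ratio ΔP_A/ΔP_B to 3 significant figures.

ΔP_A/ΔP_B ≈ 0.0837

Pipe A: V = Q/A = 0.0002433/0.0003333 = 0.7301 m/s; Re = 1.187e+04; ε/D = 9.71e-05; Haaland → f = 0.02959; ΔP_A = f(L/D)(ρV²/2) = 5.788e+04 Pa.
Pipe B: V = Q/A = 0.0002433/0.0001606 = 1.515 m/s; Re = 1.71e+04; ε/D = 9.09e-05; Haaland → f = 0.02692; ΔP_B = f(L/D)(ρV²/2) = 6.919e+05 Pa.
ΔP_A/ΔP_B = 5.788e+04/6.919e+05 = 0.0837.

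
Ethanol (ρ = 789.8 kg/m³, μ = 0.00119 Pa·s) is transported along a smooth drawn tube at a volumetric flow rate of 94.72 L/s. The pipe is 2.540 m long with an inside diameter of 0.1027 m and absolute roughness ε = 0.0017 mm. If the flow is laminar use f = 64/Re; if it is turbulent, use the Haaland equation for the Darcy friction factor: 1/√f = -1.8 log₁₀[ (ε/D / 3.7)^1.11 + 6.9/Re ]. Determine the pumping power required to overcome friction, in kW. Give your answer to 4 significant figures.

Q = 94.72 L/s = 94.72/1000 = 0.09472 m³/s.
Cross-sectional area A = πD²/4 = π(0.1027)²/4 = 0.008284 m²; mean velocity V = Q/A = 0.09472/0.008284 = 11.43 m/s.
Reynolds number Re = ρVD/μ = 789.8 · 11.43 · 0.1027 / 0.00119 = 7.794e+05.
Re > 4000 → turbulent. Relative roughness ε/D = 1.7e-06/0.1027 = 1.66e-05. Haaland: 1/√f = -1.8 log₁₀[(1.66e-05/3.7)^1.11 + 6.9/7.794e+05] = -1.8 log₁₀[1.15e-06 + 8.85e-06] = 8.999, so f = 0.01235.
Darcy-Weisbach: ΔP = f(L/D)(ρV²/2) = 0.01235·(2.54/0.1027)·(789.8·11.43²/2) = 0.01235·24.73·5.163e+04 = 1.577e+04 Pa.
Pumping power P = QΔP = 0.09472·1.577e+04 = 1493.4 W = 1.493 kW.

P ≈ 1.493 kW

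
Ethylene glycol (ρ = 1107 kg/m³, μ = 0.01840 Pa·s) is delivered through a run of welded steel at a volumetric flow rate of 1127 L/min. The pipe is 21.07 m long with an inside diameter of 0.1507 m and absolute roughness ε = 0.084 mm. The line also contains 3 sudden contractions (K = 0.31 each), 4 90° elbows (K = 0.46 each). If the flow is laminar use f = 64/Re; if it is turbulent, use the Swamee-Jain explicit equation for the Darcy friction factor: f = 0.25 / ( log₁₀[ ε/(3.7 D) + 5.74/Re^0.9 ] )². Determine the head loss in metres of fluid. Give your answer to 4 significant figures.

Q = 1127 L/min = 1127/60000 = 0.01878 m³/s.
Cross-sectional area A = πD²/4 = π(0.1507)²/4 = 0.01784 m²; mean velocity V = Q/A = 0.01878/0.01784 = 1.053 m/s.
Reynolds number Re = ρVD/μ = 1107 · 1.053 · 0.1507 / 0.0184 = 9548.
Re > 4000 → turbulent. Relative roughness ε/D = 8.4e-05/0.1507 = 0.000557. Swamee-Jain: f = 0.25/(log₁₀[0.000557/3.7 + 5.74/9548^0.9])² = 0.25/(log₁₀[0.000151 + 0.0015])² = 0.25/(-2.782)² = 0.03231.
Total minor-loss coefficient ΣK = 3·0.31 + 4·0.46 = 2.77.
ΔP = [f·L/D + ΣK]·(ρV²/2) = [0.03231·21.07/0.1507 + 2.77]·(1107·1.053²/2) = [4.518 + 2.77]·613.8 = 4473 Pa.
Head loss h_f = ΔP/(ρg) = 4473/(1107·9.81) = 0.4119 m.

h_f ≈ 0.4119 m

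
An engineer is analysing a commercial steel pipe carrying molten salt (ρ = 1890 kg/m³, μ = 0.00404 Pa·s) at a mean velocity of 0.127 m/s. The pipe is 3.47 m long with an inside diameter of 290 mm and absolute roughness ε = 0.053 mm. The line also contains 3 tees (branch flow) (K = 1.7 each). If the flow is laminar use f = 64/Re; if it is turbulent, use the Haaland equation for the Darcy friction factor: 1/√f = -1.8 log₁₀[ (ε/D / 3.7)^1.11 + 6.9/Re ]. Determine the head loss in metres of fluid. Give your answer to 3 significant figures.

Reynolds number Re = ρVD/μ = 1890 · 0.127 · 0.29 / 0.00404 = 1.723e+04.
Re > 4000 → turbulent. Relative roughness ε/D = 5.3e-05/0.29 = 0.000183. Haaland: 1/√f = -1.8 log₁₀[(0.000183/3.7)^1.11 + 6.9/1.723e+04] = -1.8 log₁₀[1.66e-05 + 0.0004] = 6.084, so f = 0.02702.
Total minor-loss coefficient ΣK = 3·1.7 = 5.1.
ΔP = [f·L/D + ΣK]·(ρV²/2) = [0.02702·3.47/0.29 + 5.1]·(1890·0.127²/2) = [0.3233 + 5.1]·15.24 = 82.66 Pa.
Head loss h_f = ΔP/(ρg) = 82.66/(1890·9.81) = 0.00446 m.

h_f ≈ 0.00446 m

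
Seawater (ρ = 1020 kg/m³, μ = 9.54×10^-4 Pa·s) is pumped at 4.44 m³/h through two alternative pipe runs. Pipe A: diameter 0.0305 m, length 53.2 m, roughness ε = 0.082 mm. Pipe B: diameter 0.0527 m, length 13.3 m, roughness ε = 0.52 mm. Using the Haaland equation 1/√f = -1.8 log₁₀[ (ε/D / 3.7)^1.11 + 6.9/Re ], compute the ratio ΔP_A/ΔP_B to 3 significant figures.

Pipe A: V = Q/A = 0.001233/0.0007306 = 1.688 m/s; Re = 5.505e+04; ε/D = 0.00269; Haaland → f = 0.02761; ΔP_A = f(L/D)(ρV²/2) = 6.999e+04 Pa.
Pipe B: V = Q/A = 0.001233/0.002181 = 0.5654 m/s; Re = 3.186e+04; ε/D = 0.00987; Haaland → f = 0.03953; ΔP_B = f(L/D)(ρV²/2) = 1627 Pa.
ΔP_A/ΔP_B = 6.999e+04/1627 = 43.0.

ΔP_A/ΔP_B ≈ 43.0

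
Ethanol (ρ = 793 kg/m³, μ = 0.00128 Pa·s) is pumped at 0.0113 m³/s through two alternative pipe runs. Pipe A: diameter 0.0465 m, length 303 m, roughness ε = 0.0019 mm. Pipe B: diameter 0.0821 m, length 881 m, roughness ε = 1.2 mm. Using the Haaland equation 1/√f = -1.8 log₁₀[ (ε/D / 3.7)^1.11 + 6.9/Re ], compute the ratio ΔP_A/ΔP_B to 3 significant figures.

Pipe A: V = Q/A = 0.0113/0.001698 = 6.654 m/s; Re = 1.917e+05; ε/D = 4.09e-05; Haaland → f = 0.01589; ΔP_A = f(L/D)(ρV²/2) = 1.818e+06 Pa.
Pipe B: V = Q/A = 0.0113/0.005294 = 2.135 m/s; Re = 1.086e+05; ε/D = 0.0146; Haaland → f = 0.04378; ΔP_B = f(L/D)(ρV²/2) = 8.488e+05 Pa.
ΔP_A/ΔP_B = 1.818e+06/8.488e+05 = 2.14.

ΔP_A/ΔP_B ≈ 2.14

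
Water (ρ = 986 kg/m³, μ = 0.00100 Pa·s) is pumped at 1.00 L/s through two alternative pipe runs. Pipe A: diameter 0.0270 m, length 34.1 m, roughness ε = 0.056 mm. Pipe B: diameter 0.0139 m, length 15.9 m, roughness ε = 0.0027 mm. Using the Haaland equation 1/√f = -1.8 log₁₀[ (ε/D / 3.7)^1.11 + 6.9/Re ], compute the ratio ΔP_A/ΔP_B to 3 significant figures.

ΔP_A/ΔP_B ≈ 0.108

Pipe A: V = Q/A = 0.001/0.0005726 = 1.747 m/s; Re = 4.65e+04; ε/D = 0.00207; Haaland → f = 0.02664; ΔP_A = f(L/D)(ρV²/2) = 5.059e+04 Pa.
Pipe B: V = Q/A = 0.001/0.0001517 = 6.59 m/s; Re = 9.032e+04; ε/D = 0.000194; Haaland → f = 0.01904; ΔP_B = f(L/D)(ρV²/2) = 4.663e+05 Pa.
ΔP_A/ΔP_B = 5.059e+04/4.663e+05 = 0.108.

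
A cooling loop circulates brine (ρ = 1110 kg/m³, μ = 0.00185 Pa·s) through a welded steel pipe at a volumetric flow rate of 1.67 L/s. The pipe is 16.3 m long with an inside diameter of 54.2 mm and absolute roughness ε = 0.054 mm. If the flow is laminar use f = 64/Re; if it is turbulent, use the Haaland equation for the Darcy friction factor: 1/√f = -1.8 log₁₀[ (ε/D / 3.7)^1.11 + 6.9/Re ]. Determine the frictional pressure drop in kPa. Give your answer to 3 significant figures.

ΔP ≈ 2.34 kPa

Q = 1.67 L/s = 1.67/1000 = 0.00167 m³/s.
Cross-sectional area A = πD²/4 = π(0.0542)²/4 = 0.002307 m²; mean velocity V = Q/A = 0.00167/0.002307 = 0.7238 m/s.
Reynolds number Re = ρVD/μ = 1110 · 0.7238 · 0.0542 / 0.00185 = 2.354e+04.
Re > 4000 → turbulent. Relative roughness ε/D = 5.4e-05/0.0542 = 0.000996. Haaland: 1/√f = -1.8 log₁₀[(0.000996/3.7)^1.11 + 6.9/2.354e+04] = -1.8 log₁₀[0.000109 + 0.000293] = 6.112, so f = 0.02677.
Darcy-Weisbach: ΔP = f(L/D)(ρV²/2) = 0.02677·(16.3/0.0542)·(1110·0.7238²/2) = 0.02677·300.7·290.8 = 2341 Pa.
ΔP = 2341 Pa = 2.34 kPa.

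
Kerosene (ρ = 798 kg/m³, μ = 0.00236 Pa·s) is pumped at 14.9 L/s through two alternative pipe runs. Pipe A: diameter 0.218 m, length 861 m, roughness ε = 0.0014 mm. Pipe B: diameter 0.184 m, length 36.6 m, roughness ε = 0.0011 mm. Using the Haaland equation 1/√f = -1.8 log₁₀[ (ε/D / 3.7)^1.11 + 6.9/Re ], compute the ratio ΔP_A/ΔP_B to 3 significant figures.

ΔP_A/ΔP_B ≈ 10.5

Pipe A: V = Q/A = 0.0149/0.03733 = 0.3992 m/s; Re = 2.943e+04; ε/D = 6.42e-06; Haaland → f = 0.02343; ΔP_A = f(L/D)(ρV²/2) = 5885 Pa.
Pipe B: V = Q/A = 0.0149/0.02659 = 0.5604 m/s; Re = 3.486e+04; ε/D = 5.98e-06; Haaland → f = 0.02251; ΔP_B = f(L/D)(ρV²/2) = 561 Pa.
ΔP_A/ΔP_B = 5885/561 = 10.5.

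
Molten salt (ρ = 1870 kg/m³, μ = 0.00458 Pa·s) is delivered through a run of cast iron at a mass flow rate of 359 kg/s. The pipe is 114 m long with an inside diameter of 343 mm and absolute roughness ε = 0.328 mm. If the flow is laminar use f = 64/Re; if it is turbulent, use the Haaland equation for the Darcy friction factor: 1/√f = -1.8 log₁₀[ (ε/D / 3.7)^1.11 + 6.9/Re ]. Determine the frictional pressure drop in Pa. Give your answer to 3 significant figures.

A = πD²/4 = π(0.343)²/4 = 0.0924 m²; mean velocity V = ṁ/(ρA) = 359/(1870 · 0.0924) = 2.078 m/s.
Reynolds number Re = ρVD/μ = 1870 · 2.078 · 0.343 / 0.00458 = 2.91e+05.
Re > 4000 → turbulent. Relative roughness ε/D = 0.000328/0.343 = 0.000956. Haaland: 1/√f = -1.8 log₁₀[(0.000956/3.7)^1.11 + 6.9/2.91e+05] = -1.8 log₁₀[0.000104 + 2.37e-05] = 7.008, so f = 0.02036.
Darcy-Weisbach: ΔP = f(L/D)(ρV²/2) = 0.02036·(114/0.343)·(1870·2.078²/2) = 0.02036·332.4·4036 = 2.732e+04 Pa.

ΔP ≈ 27300 Pa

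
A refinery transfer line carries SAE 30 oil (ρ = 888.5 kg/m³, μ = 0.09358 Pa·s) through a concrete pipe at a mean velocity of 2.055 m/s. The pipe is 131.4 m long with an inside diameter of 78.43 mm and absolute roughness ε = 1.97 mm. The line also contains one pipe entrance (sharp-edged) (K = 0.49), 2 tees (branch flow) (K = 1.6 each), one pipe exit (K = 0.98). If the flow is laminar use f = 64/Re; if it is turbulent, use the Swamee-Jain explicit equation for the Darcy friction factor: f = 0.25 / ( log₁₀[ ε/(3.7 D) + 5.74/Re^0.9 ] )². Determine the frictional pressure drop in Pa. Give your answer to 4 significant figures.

ΔP ≈ 140200 Pa

Reynolds number Re = ρVD/μ = 888.5 · 2.055 · 0.07843 / 0.0936 = 1530.
Re < 2300 → laminar flow, so f = 64/Re = 64/1530 = 0.04182 (the turbulent correlation is not needed).
Total minor-loss coefficient ΣK = 1·0.49 + 2·1.6 + 1·0.98 = 4.67.
ΔP = [f·L/D + ΣK]·(ρV²/2) = [0.04182·131.4/0.07843 + 4.67]·(888.5·2.055²/2) = [70.07 + 4.67]·1876 = 1.402e+05 Pa.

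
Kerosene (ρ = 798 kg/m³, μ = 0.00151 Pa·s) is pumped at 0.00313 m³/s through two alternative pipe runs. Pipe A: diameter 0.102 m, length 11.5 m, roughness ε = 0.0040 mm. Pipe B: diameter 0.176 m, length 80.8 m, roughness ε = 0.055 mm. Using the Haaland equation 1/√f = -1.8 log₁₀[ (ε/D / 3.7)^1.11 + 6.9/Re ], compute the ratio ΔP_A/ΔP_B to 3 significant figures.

ΔP_A/ΔP_B ≈ 1.87

Pipe A: V = Q/A = 0.00313/0.008171 = 0.383 m/s; Re = 2.065e+04; ε/D = 3.92e-05; Haaland → f = 0.0256; ΔP_A = f(L/D)(ρV²/2) = 169 Pa.
Pipe B: V = Q/A = 0.00313/0.02433 = 0.1287 m/s; Re = 1.197e+04; ε/D = 0.000313; Haaland → f = 0.02982; ΔP_B = f(L/D)(ρV²/2) = 90.42 Pa.
ΔP_A/ΔP_B = 169/90.42 = 1.87.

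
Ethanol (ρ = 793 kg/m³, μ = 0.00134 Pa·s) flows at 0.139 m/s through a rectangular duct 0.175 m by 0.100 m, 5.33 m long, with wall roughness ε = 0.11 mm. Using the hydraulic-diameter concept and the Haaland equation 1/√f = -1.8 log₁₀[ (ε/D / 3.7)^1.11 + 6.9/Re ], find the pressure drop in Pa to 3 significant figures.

ΔP ≈ 10.1 Pa

Hydraulic diameter D_h = 4A/P = 4·(0.175·0.1)/(2·(0.175+0.1)) = 0.07/0.55 = 0.1273 m.
Re = ρVD_h/μ = 793·0.139·0.1273/0.00134 = 1.047e+04.
ε/D_h = 0.00011/0.1273 = 0.000864; Haaland gives 1/√f = -1.8 log₁₀[9.31e-05+0.000659] = 5.623, so f = 0.03163.
ΔP = f(L/D_h)(ρV²/2) = 0.03163·5.33/0.1273·7.661 = 10.15 Pa.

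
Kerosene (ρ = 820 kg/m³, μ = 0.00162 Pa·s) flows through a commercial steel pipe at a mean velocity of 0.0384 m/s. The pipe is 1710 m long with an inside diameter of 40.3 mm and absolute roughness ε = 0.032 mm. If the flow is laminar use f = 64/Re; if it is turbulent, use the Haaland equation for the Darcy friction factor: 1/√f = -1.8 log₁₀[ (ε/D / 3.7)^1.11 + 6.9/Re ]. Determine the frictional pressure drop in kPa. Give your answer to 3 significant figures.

Reynolds number Re = ρVD/μ = 820 · 0.0384 · 0.0403 / 0.00162 = 783.3.
Re < 2300 → laminar flow, so f = 64/Re = 64/783.3 = 0.0817 (the turbulent correlation is not needed).
Darcy-Weisbach: ΔP = f(L/D)(ρV²/2) = 0.0817·(1710/0.0403)·(820·0.0384²/2) = 0.0817·4.243e+04·0.6046 = 2096 Pa.
ΔP = 2096 Pa = 2.10 kPa.

ΔP ≈ 2.10 kPa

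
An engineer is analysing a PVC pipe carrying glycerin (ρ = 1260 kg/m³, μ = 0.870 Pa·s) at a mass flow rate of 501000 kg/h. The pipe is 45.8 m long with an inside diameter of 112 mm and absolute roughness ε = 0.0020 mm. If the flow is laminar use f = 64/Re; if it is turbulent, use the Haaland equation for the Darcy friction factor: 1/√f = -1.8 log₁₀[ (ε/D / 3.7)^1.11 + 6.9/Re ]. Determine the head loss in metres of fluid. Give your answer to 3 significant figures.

ṁ = 501000 kg/h = 501000/3600 = 139.2 kg/s.
A = πD²/4 = π(0.112)²/4 = 0.009852 m²; mean velocity V = ṁ/(ρA) = 139.2/(1260 · 0.009852) = 11.21 m/s.
Reynolds number Re = ρVD/μ = 1260 · 11.21 · 0.112 / 0.87 = 1818.
Re < 2300 → laminar flow, so f = 64/Re = 64/1818 = 0.03519 (the turbulent correlation is not needed).
Darcy-Weisbach: ΔP = f(L/D)(ρV²/2) = 0.03519·(45.8/0.112)·(1260·11.21²/2) = 0.03519·408.9·7.918e+04 = 1.14e+06 Pa.
Head loss h_f = ΔP/(ρg) = 1.14e+06/(1260·9.81) = 92.2 m.

h_f ≈ 92.2 m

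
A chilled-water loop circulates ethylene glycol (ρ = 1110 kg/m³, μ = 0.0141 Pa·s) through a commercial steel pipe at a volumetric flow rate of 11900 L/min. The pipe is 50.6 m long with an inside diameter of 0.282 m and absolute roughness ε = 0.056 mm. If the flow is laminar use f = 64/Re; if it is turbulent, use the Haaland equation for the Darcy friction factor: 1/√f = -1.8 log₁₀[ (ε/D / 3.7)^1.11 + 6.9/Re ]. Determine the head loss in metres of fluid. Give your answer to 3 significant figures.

Q = 11900 L/min = 11900/60000 = 0.1983 m³/s.
Cross-sectional area A = πD²/4 = π(0.282)²/4 = 0.06246 m²; mean velocity V = Q/A = 0.1983/0.06246 = 3.175 m/s.
Reynolds number Re = ρVD/μ = 1110 · 3.175 · 0.282 / 0.0141 = 7.05e+04.
Re > 4000 → turbulent. Relative roughness ε/D = 5.6e-05/0.282 = 0.000199. Haaland: 1/√f = -1.8 log₁₀[(0.000199/3.7)^1.11 + 6.9/7.05e+04] = -1.8 log₁₀[1.82e-05 + 9.79e-05] = 7.083, so f = 0.01993.
Darcy-Weisbach: ΔP = f(L/D)(ρV²/2) = 0.01993·(50.6/0.282)·(1110·3.175²/2) = 0.01993·179.4·5596 = 2.001e+04 Pa.
Head loss h_f = ΔP/(ρg) = 2.001e+04/(1110·9.81) = 1.84 m.

h_f ≈ 1.84 m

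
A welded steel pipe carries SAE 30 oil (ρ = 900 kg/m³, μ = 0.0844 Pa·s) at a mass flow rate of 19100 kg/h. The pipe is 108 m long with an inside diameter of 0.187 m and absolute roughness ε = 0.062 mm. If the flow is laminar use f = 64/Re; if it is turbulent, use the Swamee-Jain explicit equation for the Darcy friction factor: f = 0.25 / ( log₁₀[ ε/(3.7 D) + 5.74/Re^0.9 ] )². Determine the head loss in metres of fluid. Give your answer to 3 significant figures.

h_f ≈ 0.203 m

ṁ = 19100 kg/h = 19100/3600 = 5.306 kg/s.
A = πD²/4 = π(0.187)²/4 = 0.02746 m²; mean velocity V = ṁ/(ρA) = 5.306/(900 · 0.02746) = 0.2146 m/s.
Reynolds number Re = ρVD/μ = 900 · 0.2146 · 0.187 / 0.0844 = 428.
Re < 2300 → laminar flow, so f = 64/Re = 64/428 = 0.1495 (the turbulent correlation is not needed).
Darcy-Weisbach: ΔP = f(L/D)(ρV²/2) = 0.1495·(108/0.187)·(900·0.2146²/2) = 0.1495·577.5·20.73 = 1790 Pa.
Head loss h_f = ΔP/(ρg) = 1790/(900·9.81) = 0.203 m.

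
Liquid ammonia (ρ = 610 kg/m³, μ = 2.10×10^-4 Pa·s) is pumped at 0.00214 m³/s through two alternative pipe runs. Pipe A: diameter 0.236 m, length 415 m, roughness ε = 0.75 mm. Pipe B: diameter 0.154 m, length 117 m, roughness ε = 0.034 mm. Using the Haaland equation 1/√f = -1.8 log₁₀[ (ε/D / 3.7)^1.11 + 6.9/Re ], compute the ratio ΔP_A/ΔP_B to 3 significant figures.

Pipe A: V = Q/A = 0.00214/0.04374 = 0.04892 m/s; Re = 3.354e+04; ε/D = 0.00318; Haaland → f = 0.02974; ΔP_A = f(L/D)(ρV²/2) = 38.18 Pa.
Pipe B: V = Q/A = 0.00214/0.01863 = 0.1149 m/s; Re = 5.139e+04; ε/D = 0.000221; Haaland → f = 0.02126; ΔP_B = f(L/D)(ρV²/2) = 65.02 Pa.
ΔP_A/ΔP_B = 38.18/65.02 = 0.587.

ΔP_A/ΔP_B ≈ 0.587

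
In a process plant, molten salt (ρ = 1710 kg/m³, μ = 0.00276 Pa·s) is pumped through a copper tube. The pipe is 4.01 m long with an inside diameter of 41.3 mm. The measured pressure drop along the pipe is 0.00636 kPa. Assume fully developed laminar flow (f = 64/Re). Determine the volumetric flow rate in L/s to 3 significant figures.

For laminar flow, f = 64/Re with Re = ρVD/μ, so Darcy-Weisbach reduces to ΔP = 32μLV/D². Solving for V: V = ΔP·D²/(32μL) = 6.36·(0.0413)²/(32·0.00276·4.01) = 0.03063 m/s.
Check: Re = ρVD/μ = 1710·0.03063·0.0413/0.00276 = 783.8 < 2300, so the laminar assumption holds.
Q = V·A = 0.03063·(π/4·0.0413²) = 4.103e-05 m³/s = 0.0410 L/s.

Q ≈ 0.0410 L/s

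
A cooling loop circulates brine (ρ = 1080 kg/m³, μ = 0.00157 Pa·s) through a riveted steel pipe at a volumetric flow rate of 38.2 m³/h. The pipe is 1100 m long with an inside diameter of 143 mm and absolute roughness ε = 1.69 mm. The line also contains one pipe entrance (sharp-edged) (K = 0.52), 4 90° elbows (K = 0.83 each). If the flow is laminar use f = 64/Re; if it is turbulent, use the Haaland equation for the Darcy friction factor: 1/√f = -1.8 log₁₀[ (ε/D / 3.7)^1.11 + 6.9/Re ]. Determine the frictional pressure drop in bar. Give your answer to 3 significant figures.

ΔP ≈ 0.752 bar

Q = 38.2 m³/h = 38.2/3600 = 0.01061 m³/s.
Cross-sectional area A = πD²/4 = π(0.143)²/4 = 0.01606 m²; mean velocity V = Q/A = 0.01061/0.01606 = 0.6607 m/s.
Reynolds number Re = ρVD/μ = 1080 · 0.6607 · 0.143 / 0.00157 = 6.499e+04.
Re > 4000 → turbulent. Relative roughness ε/D = 0.00169/0.143 = 0.0118. Haaland: 1/√f = -1.8 log₁₀[(0.0118/3.7)^1.11 + 6.9/6.499e+04] = -1.8 log₁₀[0.0017 + 0.000106] = 4.939, so f = 0.041.
Total minor-loss coefficient ΣK = 1·0.52 + 4·0.83 = 3.84.
ΔP = [f·L/D + ΣK]·(ρV²/2) = [0.041·1100/0.143 + 3.84]·(1080·0.6607²/2) = [315.4 + 3.84]·235.7 = 7.524e+04 Pa.
ΔP = 7.524e+04 Pa = 0.752 bar.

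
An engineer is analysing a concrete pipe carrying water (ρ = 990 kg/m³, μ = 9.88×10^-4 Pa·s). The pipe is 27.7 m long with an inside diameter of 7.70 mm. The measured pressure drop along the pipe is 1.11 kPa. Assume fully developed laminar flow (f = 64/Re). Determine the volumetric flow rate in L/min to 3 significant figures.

Q ≈ 0.210 L/min

For laminar flow, f = 64/Re with Re = ρVD/μ, so Darcy-Weisbach reduces to ΔP = 32μLV/D². Solving for V: V = ΔP·D²/(32μL) = 1110·(0.0077)²/(32·0.000988·27.7) = 0.07515 m/s.
Check: Re = ρVD/μ = 990·0.07515·0.0077/0.000988 = 579.8 < 2300, so the laminar assumption holds.
Q = V·A = 0.07515·(π/4·0.0077²) = 3.499e-06 m³/s = 0.210 L/min.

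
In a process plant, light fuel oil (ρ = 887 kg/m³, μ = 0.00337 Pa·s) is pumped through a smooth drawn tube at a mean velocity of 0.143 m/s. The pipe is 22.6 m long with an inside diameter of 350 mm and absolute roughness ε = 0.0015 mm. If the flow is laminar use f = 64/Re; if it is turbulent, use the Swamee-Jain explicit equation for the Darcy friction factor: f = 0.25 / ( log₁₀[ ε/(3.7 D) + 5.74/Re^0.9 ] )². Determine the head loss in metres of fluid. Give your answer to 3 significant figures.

Reynolds number Re = ρVD/μ = 887 · 0.143 · 0.35 / 0.00337 = 1.317e+04.
Re > 4000 → turbulent. Relative roughness ε/D = 1.5e-06/0.35 = 4.29e-06. Swamee-Jain: f = 0.25/(log₁₀[4.29e-06/3.7 + 5.74/1.317e+04^0.9])² = 0.25/(log₁₀[1.16e-06 + 0.00113])² = 0.25/(-2.948)² = 0.02876.
Darcy-Weisbach: ΔP = f(L/D)(ρV²/2) = 0.02876·(22.6/0.35)·(887·0.143²/2) = 0.02876·64.57·9.069 = 16.84 Pa.
Head loss h_f = ΔP/(ρg) = 16.84/(887·9.81) = 0.00194 m.

h_f ≈ 0.00194 m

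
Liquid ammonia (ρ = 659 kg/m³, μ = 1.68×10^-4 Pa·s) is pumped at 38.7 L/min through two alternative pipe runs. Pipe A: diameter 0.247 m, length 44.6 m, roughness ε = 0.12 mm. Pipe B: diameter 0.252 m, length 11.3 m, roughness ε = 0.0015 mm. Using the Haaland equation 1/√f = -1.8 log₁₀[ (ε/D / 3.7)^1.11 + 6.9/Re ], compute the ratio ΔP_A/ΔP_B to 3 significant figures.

ΔP_A/ΔP_B ≈ 4.44

Pipe A: V = Q/A = 0.000645/0.04792 = 0.01346 m/s; Re = 1.304e+04; ε/D = 0.000486; Haaland → f = 0.02944; ΔP_A = f(L/D)(ρV²/2) = 0.3174 Pa.
Pipe B: V = Q/A = 0.000645/0.04988 = 0.01293 m/s; Re = 1.278e+04; ε/D = 5.95e-06; Haaland → f = 0.02891; ΔP_B = f(L/D)(ρV²/2) = 0.07143 Pa.
ΔP_A/ΔP_B = 0.3174/0.07143 = 4.44.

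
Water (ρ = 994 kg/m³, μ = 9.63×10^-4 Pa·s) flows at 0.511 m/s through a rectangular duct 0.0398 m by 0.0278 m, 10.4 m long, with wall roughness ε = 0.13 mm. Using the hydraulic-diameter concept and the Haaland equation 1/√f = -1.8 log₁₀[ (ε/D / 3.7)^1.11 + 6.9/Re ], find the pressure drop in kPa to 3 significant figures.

Hydraulic diameter D_h = 4A/P = 4·(0.0398·0.0278)/(2·(0.0398+0.0278)) = 0.004426/0.1352 = 0.03273 m.
Re = ρVD_h/μ = 994·0.511·0.03273/0.000963 = 1.727e+04.
ε/D_h = 0.00013/0.03273 = 0.00397; Haaland gives 1/√f = -1.8 log₁₀[0.000506+0.0004] = 5.478, so f = 0.03333.
ΔP = f(L/D_h)(ρV²/2) = 0.03333·10.4/0.03273·129.8 = 1374 Pa.
ΔP = 1.37 kPa.

ΔP ≈ 1.37 kPa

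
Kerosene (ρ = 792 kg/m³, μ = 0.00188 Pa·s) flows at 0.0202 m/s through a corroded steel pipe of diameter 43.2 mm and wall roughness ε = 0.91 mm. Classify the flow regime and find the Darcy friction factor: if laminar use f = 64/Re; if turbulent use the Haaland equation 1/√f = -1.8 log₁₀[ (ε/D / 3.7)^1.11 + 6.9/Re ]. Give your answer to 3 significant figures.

f ≈ 0.174

Re = ρVD/μ = 792·0.0202·0.0432/0.00188 = 367.6.
Re < 2300 → laminar, so f = 64/Re = 0.1741 (roughness is irrelevant in laminar flow).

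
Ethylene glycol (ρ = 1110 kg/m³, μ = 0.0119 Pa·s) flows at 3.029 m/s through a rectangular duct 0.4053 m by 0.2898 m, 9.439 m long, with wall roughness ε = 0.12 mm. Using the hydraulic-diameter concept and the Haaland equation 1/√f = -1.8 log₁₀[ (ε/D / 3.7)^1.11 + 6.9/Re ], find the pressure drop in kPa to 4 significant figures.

Hydraulic diameter D_h = 4A/P = 4·(0.4053·0.2898)/(2·(0.4053+0.2898)) = 0.4698/1.39 = 0.338 m.
Re = ρVD_h/μ = 1110·3.029·0.338/0.0119 = 9.548e+04.
ε/D_h = 0.00012/0.338 = 0.000355; Haaland gives 1/√f = -1.8 log₁₀[3.47e-05+7.23e-05] = 7.147, so f = 0.01957.
ΔP = f(L/D_h)(ρV²/2) = 0.01957·9.439/0.338·5092 = 2784 Pa.
ΔP = 2.784 kPa.

ΔP ≈ 2.784 kPa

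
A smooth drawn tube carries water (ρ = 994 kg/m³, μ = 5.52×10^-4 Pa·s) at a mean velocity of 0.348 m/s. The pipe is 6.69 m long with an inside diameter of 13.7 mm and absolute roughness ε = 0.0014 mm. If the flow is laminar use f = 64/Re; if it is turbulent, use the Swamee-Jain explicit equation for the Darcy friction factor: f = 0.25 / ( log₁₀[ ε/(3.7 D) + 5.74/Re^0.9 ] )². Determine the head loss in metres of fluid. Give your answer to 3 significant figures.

h_f ≈ 0.0979 m

Reynolds number Re = ρVD/μ = 994 · 0.348 · 0.0137 / 0.000552 = 8585.
Re > 4000 → turbulent. Relative roughness ε/D = 1.4e-06/0.0137 = 0.000102. Swamee-Jain: f = 0.25/(log₁₀[0.000102/3.7 + 5.74/8585^0.9])² = 0.25/(log₁₀[2.76e-05 + 0.00165])² = 0.25/(-2.774)² = 0.03248.
Darcy-Weisbach: ΔP = f(L/D)(ρV²/2) = 0.03248·(6.69/0.0137)·(994·0.348²/2) = 0.03248·488.3·60.19 = 954.7 Pa.
Head loss h_f = ΔP/(ρg) = 954.7/(994·9.81) = 0.0979 m.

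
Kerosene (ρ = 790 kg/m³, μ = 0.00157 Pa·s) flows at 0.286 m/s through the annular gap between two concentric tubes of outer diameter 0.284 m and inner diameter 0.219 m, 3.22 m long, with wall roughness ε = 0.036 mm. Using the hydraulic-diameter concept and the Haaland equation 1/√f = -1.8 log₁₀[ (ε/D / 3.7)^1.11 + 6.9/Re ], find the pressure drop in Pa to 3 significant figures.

Hydraulic diameter D_h = 4A/P = D_o - D_i = 0.284 - 0.219 = 0.065 m.
Re = ρVD_h/μ = 790·0.286·0.065/0.00157 = 9354.
ε/D_h = 3.6e-05/0.065 = 0.000554; Haaland gives 1/√f = -1.8 log₁₀[5.68e-05+0.000738] = 5.58, so f = 0.03212.
ΔP = f(L/D_h)(ρV²/2) = 0.03212·3.22/0.065·32.31 = 51.41 Pa.

ΔP ≈ 51.4 Pa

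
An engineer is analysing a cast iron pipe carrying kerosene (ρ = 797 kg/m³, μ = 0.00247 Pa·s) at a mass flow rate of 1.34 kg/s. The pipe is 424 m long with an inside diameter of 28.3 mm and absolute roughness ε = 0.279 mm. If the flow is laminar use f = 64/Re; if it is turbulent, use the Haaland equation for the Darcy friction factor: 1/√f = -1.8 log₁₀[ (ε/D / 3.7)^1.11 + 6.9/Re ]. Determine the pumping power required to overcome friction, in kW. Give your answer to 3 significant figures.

P ≈ 2.87 kW

A = πD²/4 = π(0.0283)²/4 = 0.000629 m²; mean velocity V = ṁ/(ρA) = 1.34/(797 · 0.000629) = 2.673 m/s.
Reynolds number Re = ρVD/μ = 797 · 2.673 · 0.0283 / 0.00247 = 2.441e+04.
Re > 4000 → turbulent. Relative roughness ε/D = 0.000279/0.0283 = 0.00986. Haaland: 1/√f = -1.8 log₁₀[(0.00986/3.7)^1.11 + 6.9/2.441e+04] = -1.8 log₁₀[0.00139 + 0.000283] = 4.999, so f = 0.04002.
Darcy-Weisbach: ΔP = f(L/D)(ρV²/2) = 0.04002·(424/0.0283)·(797·2.673²/2) = 0.04002·1.498e+04·2847 = 1.707e+06 Pa.
Q = ṁ/ρ = 1.34/797 = 0.001681 m³/s.
Pumping power P = QΔP = 0.001681·1.707e+06 = 2870 W = 2.87 kW.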